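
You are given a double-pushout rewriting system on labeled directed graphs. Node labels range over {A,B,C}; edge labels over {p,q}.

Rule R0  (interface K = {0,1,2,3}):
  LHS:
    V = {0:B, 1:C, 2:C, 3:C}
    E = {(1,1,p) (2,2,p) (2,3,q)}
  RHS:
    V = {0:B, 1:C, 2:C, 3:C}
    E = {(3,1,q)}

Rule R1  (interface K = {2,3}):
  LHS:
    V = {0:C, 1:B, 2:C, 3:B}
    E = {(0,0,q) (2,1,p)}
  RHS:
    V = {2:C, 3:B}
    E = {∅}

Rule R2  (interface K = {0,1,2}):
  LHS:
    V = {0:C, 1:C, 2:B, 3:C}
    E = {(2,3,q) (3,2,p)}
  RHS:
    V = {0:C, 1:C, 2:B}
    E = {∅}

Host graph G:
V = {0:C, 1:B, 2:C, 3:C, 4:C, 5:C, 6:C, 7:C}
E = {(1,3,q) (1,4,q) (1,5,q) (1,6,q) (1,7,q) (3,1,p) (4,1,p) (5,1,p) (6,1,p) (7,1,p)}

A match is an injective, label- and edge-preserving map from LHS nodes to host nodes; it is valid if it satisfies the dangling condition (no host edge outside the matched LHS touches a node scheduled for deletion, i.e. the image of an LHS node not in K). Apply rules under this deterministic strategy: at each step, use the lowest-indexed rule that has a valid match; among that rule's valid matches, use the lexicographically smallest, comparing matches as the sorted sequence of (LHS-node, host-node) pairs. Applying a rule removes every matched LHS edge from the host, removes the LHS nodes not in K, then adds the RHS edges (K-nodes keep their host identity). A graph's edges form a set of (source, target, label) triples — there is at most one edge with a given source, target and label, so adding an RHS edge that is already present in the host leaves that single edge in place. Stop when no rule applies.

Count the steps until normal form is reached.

Answer: 5

Derivation:
initial: |V|=8 |E|=10  E = 1-q->3 1-q->4 1-q->5 1-q->6 1-q->7 3-p->1 4-p->1 5-p->1 6-p->1 7-p->1
step 1: apply R2 at {0↦0, 1↦2, 2↦1, 3↦3}  → |V|=7 |E|=8  E = 1-q->4 1-q->5 1-q->6 1-q->7 4-p->1 5-p->1 6-p->1 7-p->1
step 2: apply R2 at {0↦0, 1↦2, 2↦1, 3↦4}  → |V|=6 |E|=6  E = 1-q->5 1-q->6 1-q->7 5-p->1 6-p->1 7-p->1
step 3: apply R2 at {0↦0, 1↦2, 2↦1, 3↦5}  → |V|=5 |E|=4  E = 1-q->6 1-q->7 6-p->1 7-p->1
step 4: apply R2 at {0↦0, 1↦2, 2↦1, 3↦6}  → |V|=4 |E|=2  E = 1-q->7 7-p->1
step 5: apply R2 at {0↦0, 1↦2, 2↦1, 3↦7}  → |V|=3 |E|=0  E = ∅
normal form: no rule applies after step 5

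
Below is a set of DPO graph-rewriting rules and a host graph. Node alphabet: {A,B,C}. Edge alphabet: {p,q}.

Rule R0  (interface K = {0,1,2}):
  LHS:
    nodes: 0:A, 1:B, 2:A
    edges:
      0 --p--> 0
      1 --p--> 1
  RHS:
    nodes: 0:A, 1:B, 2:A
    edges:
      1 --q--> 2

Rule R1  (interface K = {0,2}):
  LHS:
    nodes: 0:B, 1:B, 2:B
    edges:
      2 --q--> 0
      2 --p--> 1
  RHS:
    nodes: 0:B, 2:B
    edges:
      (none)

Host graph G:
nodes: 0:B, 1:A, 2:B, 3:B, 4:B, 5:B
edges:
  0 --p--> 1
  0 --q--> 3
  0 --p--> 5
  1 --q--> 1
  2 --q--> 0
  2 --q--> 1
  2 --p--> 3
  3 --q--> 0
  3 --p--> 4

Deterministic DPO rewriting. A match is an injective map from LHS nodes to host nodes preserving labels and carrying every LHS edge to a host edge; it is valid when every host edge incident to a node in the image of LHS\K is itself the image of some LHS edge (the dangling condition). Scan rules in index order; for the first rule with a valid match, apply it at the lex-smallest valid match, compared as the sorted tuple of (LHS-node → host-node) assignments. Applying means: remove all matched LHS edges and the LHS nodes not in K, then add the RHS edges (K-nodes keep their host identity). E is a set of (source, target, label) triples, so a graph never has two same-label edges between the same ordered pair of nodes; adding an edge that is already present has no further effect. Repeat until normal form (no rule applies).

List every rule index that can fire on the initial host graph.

Answer: [R1]

Derivation:
R0: no valid match — LHS pattern not found
R1: 2 valid matches — {0↦0, 1↦4, 2↦3}, {0↦3, 1↦5, 2↦0}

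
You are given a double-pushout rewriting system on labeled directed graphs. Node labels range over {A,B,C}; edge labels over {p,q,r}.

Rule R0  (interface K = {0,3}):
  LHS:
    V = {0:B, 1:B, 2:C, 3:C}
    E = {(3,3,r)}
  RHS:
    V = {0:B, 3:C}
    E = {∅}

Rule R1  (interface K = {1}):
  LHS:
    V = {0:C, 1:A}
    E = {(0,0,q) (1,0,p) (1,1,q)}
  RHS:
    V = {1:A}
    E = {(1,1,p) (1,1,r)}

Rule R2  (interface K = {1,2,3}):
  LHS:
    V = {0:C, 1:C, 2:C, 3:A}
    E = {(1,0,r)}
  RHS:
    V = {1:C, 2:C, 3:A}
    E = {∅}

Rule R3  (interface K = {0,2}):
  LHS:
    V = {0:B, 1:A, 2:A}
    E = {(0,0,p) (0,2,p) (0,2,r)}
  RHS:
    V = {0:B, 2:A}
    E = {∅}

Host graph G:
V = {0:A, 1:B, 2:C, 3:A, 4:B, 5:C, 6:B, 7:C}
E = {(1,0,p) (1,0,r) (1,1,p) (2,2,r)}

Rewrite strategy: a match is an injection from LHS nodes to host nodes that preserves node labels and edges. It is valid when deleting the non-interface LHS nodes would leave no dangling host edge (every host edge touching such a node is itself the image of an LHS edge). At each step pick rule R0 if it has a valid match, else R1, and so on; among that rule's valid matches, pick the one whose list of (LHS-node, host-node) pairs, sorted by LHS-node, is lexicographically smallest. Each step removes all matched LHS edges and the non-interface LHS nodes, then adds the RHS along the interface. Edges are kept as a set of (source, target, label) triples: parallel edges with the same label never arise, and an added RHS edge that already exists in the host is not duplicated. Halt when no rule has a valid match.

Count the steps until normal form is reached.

Answer: 2

Steps:
[0] host  ⇒  8 nodes, 4 edges  {1-p->0 1-r->0 1-p->1 2-r->2}
[1] R0 @ {0↦1, 1↦4, 2↦5, 3↦2}  ⇒  6 nodes, 3 edges  {1-p->0 1-r->0 1-p->1}
[2] R3 @ {0↦1, 1↦3, 2↦0}  ⇒  5 nodes, 0 edges  {∅}
halt: no rule applies after step 2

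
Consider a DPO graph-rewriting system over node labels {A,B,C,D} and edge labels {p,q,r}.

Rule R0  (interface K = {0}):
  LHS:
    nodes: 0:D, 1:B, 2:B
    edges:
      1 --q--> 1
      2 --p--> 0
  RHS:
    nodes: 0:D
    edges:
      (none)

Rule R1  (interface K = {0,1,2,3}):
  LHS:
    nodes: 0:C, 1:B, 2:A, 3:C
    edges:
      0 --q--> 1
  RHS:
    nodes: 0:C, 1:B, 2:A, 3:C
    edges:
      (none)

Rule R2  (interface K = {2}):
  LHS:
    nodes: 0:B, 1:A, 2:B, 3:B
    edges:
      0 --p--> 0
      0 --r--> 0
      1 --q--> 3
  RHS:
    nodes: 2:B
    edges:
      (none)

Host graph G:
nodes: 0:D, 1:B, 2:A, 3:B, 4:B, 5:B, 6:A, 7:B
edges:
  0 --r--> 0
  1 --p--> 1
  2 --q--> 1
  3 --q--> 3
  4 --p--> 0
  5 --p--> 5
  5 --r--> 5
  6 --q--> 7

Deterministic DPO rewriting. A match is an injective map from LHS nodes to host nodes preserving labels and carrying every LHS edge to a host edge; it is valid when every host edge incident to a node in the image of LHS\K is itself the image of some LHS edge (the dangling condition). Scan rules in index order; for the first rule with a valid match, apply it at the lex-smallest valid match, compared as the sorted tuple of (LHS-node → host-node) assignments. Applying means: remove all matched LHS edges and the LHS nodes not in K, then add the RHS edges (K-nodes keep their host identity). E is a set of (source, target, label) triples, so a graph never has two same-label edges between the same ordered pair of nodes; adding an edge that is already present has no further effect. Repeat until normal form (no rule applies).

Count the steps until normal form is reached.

[0] host  ⇒  8 nodes, 8 edges  {0-r->0 1-p->1 2-q->1 3-q->3 4-p->0 5-p->5 5-r->5 6-q->7}
[1] R0 @ {0↦0, 1↦3, 2↦4}  ⇒  6 nodes, 6 edges  {0-r->0 1-p->1 2-q->1 5-p->5 5-r->5 6-q->7}
[2] R2 @ {0↦5, 1↦6, 2↦1, 3↦7}  ⇒  3 nodes, 3 edges  {0-r->0 1-p->1 2-q->1}
halt: no rule applies after step 2

Answer: 2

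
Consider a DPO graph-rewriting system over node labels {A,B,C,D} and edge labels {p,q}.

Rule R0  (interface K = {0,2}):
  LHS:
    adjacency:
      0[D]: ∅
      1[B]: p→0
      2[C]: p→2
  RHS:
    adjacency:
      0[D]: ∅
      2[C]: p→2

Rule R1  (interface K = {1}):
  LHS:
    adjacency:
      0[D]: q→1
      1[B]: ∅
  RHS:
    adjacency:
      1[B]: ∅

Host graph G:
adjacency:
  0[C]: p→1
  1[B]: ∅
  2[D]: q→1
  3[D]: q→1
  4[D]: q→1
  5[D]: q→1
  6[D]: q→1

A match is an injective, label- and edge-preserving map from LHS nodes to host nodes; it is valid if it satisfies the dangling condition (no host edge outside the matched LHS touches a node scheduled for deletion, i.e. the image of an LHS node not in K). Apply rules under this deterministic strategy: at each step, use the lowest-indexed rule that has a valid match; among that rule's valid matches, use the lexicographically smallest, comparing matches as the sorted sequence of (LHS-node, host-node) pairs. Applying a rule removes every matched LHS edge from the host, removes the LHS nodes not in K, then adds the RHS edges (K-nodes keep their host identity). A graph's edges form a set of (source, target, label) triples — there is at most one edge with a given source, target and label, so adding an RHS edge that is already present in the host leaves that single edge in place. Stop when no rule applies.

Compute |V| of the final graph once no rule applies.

Answer: 2

Steps:
start.  V:7 E:6  edges: 0-p->1 2-q->1 3-q->1 4-q->1 5-q->1 6-q->1
1. fire R1 via {0↦2, 1↦1}  →  V:6 E:5  edges: 0-p->1 3-q->1 4-q->1 5-q->1 6-q->1
2. fire R1 via {0↦3, 1↦1}  →  V:5 E:4  edges: 0-p->1 4-q->1 5-q->1 6-q->1
3. fire R1 via {0↦4, 1↦1}  →  V:4 E:3  edges: 0-p->1 5-q->1 6-q->1
4. fire R1 via {0↦5, 1↦1}  →  V:3 E:2  edges: 0-p->1 6-q->1
5. fire R1 via {0↦6, 1↦1}  →  V:2 E:1  edges: 0-p->1
normal form: no rule applies after step 5
NF nodes: {0:C, 1:B}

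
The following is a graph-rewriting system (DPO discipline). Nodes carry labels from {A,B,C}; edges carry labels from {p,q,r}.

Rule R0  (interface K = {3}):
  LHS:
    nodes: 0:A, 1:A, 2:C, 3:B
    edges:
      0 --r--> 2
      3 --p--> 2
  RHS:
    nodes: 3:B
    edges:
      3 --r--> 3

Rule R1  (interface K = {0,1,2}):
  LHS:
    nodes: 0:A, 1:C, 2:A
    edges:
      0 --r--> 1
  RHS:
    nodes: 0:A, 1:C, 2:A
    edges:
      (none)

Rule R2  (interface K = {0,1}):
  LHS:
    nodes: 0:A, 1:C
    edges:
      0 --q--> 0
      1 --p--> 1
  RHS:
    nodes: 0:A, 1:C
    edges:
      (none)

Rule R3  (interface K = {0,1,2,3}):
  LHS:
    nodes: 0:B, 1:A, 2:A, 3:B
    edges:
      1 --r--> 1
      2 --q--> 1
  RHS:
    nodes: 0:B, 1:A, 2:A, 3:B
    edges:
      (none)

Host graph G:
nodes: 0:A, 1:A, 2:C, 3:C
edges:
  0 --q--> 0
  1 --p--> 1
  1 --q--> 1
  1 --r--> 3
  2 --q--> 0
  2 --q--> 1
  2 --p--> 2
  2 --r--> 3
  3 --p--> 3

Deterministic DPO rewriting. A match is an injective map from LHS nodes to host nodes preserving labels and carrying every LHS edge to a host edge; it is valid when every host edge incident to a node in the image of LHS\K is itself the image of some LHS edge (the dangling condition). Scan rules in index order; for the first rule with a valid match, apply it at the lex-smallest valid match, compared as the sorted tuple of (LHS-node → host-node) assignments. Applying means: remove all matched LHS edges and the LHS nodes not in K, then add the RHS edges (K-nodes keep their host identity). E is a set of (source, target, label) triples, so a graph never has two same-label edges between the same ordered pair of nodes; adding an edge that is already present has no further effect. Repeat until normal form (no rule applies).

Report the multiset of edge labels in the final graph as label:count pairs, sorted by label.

Answer: p:1 q:2 r:1

Derivation:
[0] host  ⇒  4 nodes, 9 edges  {0-q->0 1-p->1 1-q->1 1-r->3 2-q->0 2-q->1 2-p->2 2-r->3 3-p->3}
[1] R1 @ {0↦1, 1↦3, 2↦0}  ⇒  4 nodes, 8 edges  {0-q->0 1-p->1 1-q->1 2-q->0 2-q->1 2-p->2 2-r->3 3-p->3}
[2] R2 @ {0↦0, 1↦2}  ⇒  4 nodes, 6 edges  {1-p->1 1-q->1 2-q->0 2-q->1 2-r->3 3-p->3}
[3] R2 @ {0↦1, 1↦3}  ⇒  4 nodes, 4 edges  {1-p->1 2-q->0 2-q->1 2-r->3}
normal form: no rule applies after step 3
NF edges: [(1, 1, 'p'), (2, 0, 'q'), (2, 1, 'q'), (2, 3, 'r')]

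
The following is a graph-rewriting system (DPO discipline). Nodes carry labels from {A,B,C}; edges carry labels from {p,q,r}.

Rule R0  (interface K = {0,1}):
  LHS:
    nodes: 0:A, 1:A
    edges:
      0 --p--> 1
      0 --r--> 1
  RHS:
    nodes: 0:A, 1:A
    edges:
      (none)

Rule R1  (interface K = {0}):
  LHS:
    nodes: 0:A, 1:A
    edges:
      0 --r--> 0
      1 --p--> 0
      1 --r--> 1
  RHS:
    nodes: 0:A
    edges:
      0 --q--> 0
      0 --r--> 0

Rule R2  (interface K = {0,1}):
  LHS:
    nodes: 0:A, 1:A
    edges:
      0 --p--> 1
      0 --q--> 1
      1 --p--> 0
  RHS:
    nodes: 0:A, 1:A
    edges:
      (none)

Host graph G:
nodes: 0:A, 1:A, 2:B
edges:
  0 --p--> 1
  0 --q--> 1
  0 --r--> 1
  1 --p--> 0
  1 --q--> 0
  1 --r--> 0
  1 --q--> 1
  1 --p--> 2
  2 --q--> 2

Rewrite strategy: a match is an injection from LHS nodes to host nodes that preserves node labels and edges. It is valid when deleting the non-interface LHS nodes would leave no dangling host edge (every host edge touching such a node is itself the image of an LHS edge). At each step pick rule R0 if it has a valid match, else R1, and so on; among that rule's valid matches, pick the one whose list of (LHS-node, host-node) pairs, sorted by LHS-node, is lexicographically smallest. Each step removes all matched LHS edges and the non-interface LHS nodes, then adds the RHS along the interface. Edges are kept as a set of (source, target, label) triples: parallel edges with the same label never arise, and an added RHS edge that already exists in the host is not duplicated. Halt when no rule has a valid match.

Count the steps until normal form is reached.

Answer: 2

Rewrite trace:
start.  V:3 E:9  edges: 0-p->1 0-q->1 0-r->1 1-p->0 1-q->0 1-r->0 1-q->1 1-p->2 2-q->2
1. fire R0 via {0↦0, 1↦1}  →  V:3 E:7  edges: 0-q->1 1-p->0 1-q->0 1-r->0 1-q->1 1-p->2 2-q->2
2. fire R0 via {0↦1, 1↦0}  →  V:3 E:5  edges: 0-q->1 1-q->0 1-q->1 1-p->2 2-q->2
final graph: no rule applies after step 2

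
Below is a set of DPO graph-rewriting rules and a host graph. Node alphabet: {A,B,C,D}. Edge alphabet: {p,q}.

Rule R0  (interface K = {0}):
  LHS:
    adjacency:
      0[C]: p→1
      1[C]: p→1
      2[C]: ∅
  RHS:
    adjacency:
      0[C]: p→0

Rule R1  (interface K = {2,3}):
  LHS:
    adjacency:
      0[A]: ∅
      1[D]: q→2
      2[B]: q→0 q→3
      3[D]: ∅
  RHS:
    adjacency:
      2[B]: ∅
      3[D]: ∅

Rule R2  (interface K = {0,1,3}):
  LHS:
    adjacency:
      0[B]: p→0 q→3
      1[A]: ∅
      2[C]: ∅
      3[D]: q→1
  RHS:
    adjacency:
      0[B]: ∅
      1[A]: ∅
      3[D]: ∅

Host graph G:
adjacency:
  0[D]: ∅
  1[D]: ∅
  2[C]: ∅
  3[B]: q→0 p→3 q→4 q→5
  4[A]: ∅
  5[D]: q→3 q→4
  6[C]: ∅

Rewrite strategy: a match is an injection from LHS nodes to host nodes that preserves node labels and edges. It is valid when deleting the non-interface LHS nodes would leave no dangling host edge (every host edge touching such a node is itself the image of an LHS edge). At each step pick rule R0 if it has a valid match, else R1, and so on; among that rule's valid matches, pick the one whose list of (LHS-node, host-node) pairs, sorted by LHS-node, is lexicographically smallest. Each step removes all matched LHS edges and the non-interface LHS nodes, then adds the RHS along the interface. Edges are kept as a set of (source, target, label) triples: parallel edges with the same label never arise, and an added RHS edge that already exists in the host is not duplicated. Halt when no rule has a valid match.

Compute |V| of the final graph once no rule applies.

Answer: 4

Steps:
start.  V:7 E:6  edges: 3-q->0 3-p->3 3-q->4 3-q->5 5-q->3 5-q->4
1. fire R2 via {0↦3, 1↦4, 2↦2, 3↦5}  →  V:6 E:3  edges: 3-q->0 3-q->4 5-q->3
2. fire R1 via {0↦4, 1↦5, 2↦3, 3↦0}  →  V:4 E:0  edges: ∅
final graph: no rule applies after step 2
NF nodes: {0:D, 1:D, 3:B, 6:C}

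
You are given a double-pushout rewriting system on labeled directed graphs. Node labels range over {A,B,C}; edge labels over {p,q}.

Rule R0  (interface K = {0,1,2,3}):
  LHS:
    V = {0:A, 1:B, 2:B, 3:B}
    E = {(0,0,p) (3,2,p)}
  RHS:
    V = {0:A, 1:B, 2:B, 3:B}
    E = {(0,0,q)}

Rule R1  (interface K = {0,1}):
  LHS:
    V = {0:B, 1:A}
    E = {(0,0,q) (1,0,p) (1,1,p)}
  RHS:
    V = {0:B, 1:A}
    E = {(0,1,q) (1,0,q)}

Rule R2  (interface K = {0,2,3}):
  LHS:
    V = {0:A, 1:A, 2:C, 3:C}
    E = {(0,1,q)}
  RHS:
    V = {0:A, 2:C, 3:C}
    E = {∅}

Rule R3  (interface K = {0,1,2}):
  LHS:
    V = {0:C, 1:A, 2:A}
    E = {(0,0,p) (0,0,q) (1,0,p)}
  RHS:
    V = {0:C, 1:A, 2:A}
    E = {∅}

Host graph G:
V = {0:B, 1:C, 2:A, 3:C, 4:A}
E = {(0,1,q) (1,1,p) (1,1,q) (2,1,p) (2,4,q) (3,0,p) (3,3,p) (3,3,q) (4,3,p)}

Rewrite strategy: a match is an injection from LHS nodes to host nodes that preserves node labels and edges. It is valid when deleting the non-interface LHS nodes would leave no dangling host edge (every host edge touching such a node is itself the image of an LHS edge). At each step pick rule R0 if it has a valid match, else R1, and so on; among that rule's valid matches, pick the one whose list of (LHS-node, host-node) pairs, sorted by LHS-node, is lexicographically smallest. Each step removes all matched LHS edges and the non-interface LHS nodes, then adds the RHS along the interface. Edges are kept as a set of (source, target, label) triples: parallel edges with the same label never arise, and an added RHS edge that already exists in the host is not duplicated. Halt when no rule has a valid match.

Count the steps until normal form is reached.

Answer: 3

Derivation:
[0] host  ⇒  5 nodes, 9 edges  {0-q->1 1-p->1 1-q->1 2-p->1 2-q->4 3-p->0 3-p->3 3-q->3 4-p->3}
[1] R3 @ {0↦1, 1↦2, 2↦4}  ⇒  5 nodes, 6 edges  {0-q->1 2-q->4 3-p->0 3-p->3 3-q->3 4-p->3}
[2] R3 @ {0↦3, 1↦4, 2↦2}  ⇒  5 nodes, 3 edges  {0-q->1 2-q->4 3-p->0}
[3] R2 @ {0↦2, 1↦4, 2↦1, 3↦3}  ⇒  4 nodes, 2 edges  {0-q->1 3-p->0}
halt: no rule applies after step 3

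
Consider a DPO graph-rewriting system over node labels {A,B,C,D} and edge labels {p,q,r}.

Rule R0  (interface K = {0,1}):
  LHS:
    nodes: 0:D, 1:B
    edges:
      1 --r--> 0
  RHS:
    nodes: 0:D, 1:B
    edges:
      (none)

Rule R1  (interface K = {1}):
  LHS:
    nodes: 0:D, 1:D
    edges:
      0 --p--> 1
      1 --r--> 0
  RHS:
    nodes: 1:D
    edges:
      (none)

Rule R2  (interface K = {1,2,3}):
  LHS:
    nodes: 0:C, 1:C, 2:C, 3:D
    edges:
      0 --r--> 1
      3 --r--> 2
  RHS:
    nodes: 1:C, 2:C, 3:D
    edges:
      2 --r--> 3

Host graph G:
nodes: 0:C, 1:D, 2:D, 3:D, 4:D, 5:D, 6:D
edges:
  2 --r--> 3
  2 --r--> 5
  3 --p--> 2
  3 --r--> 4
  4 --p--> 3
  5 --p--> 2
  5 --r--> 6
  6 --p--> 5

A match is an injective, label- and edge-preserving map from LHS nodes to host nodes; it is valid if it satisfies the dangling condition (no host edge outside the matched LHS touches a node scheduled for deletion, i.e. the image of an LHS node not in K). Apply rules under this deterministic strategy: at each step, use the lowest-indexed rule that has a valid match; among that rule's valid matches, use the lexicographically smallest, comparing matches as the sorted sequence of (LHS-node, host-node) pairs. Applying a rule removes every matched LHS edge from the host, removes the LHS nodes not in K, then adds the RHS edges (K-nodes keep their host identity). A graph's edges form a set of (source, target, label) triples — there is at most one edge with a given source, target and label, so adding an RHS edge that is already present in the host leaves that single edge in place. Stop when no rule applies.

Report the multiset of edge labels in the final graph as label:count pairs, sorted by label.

Answer: (no edges)

Steps:
[0] host  ⇒  7 nodes, 8 edges  {2-r->3 2-r->5 3-p->2 3-r->4 4-p->3 5-p->2 5-r->6 6-p->5}
[1] R1 @ {0↦4, 1↦3}  ⇒  6 nodes, 6 edges  {2-r->3 2-r->5 3-p->2 5-p->2 5-r->6 6-p->5}
[2] R1 @ {0↦3, 1↦2}  ⇒  5 nodes, 4 edges  {2-r->5 5-p->2 5-r->6 6-p->5}
[3] R1 @ {0↦6, 1↦5}  ⇒  4 nodes, 2 edges  {2-r->5 5-p->2}
[4] R1 @ {0↦5, 1↦2}  ⇒  3 nodes, 0 edges  {∅}
halt: no rule applies after step 4
NF edges: []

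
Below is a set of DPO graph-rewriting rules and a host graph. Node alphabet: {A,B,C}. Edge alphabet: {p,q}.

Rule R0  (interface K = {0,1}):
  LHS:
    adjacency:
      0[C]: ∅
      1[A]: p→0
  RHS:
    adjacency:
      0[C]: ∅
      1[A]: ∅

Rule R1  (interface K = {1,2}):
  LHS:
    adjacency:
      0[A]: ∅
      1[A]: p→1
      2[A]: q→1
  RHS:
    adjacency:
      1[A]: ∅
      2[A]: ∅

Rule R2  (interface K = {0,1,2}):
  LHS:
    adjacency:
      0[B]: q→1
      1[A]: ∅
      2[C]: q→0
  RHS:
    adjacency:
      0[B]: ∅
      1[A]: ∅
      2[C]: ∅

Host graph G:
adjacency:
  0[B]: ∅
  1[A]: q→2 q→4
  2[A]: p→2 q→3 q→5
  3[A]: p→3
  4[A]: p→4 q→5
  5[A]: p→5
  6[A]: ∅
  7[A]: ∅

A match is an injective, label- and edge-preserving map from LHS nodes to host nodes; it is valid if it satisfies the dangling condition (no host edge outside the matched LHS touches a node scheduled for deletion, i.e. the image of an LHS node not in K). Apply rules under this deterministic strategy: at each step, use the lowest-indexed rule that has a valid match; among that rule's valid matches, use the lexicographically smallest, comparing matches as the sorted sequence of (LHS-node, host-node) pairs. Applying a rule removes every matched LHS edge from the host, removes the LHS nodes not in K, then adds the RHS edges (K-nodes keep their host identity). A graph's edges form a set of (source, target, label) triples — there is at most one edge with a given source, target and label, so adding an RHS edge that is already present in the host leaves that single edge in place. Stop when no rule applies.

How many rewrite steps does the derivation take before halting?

[0] host  ⇒  8 nodes, 9 edges  {1-q->2 1-q->4 2-p->2 2-q->3 2-q->5 3-p->3 4-p->4 4-q->5 5-p->5}
[1] R1 @ {0↦6, 1↦2, 2↦1}  ⇒  7 nodes, 7 edges  {1-q->4 2-q->3 2-q->5 3-p->3 4-p->4 4-q->5 5-p->5}
[2] R1 @ {0↦7, 1↦3, 2↦2}  ⇒  6 nodes, 5 edges  {1-q->4 2-q->5 4-p->4 4-q->5 5-p->5}
[3] R1 @ {0↦3, 1↦4, 2↦1}  ⇒  5 nodes, 3 edges  {2-q->5 4-q->5 5-p->5}
[4] R1 @ {0↦1, 1↦5, 2↦2}  ⇒  4 nodes, 1 edges  {4-q->5}
final graph: no rule applies after step 4

Answer: 4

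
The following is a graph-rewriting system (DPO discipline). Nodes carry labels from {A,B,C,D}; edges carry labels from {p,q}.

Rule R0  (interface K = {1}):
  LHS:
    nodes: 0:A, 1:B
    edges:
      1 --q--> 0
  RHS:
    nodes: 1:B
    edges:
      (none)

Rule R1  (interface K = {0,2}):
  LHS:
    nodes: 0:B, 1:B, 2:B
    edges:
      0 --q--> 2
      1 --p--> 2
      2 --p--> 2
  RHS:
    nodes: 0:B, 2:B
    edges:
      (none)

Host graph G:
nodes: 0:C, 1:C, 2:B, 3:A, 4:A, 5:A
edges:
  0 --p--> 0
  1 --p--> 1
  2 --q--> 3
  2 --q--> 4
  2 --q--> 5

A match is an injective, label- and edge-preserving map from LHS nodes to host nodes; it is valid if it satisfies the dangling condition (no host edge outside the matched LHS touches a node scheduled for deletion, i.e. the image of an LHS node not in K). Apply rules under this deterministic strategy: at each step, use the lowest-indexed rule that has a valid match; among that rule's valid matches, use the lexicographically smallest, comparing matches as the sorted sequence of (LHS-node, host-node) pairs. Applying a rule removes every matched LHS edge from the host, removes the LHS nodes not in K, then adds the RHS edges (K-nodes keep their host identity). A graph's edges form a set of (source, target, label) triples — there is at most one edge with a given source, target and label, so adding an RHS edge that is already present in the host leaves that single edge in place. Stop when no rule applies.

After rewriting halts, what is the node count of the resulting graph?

Answer: 3

Rewrite trace:
[0] host  ⇒  6 nodes, 5 edges  {0-p->0 1-p->1 2-q->3 2-q->4 2-q->5}
[1] R0 @ {0↦3, 1↦2}  ⇒  5 nodes, 4 edges  {0-p->0 1-p->1 2-q->4 2-q->5}
[2] R0 @ {0↦4, 1↦2}  ⇒  4 nodes, 3 edges  {0-p->0 1-p->1 2-q->5}
[3] R0 @ {0↦5, 1↦2}  ⇒  3 nodes, 2 edges  {0-p->0 1-p->1}
final graph: no rule applies after step 3
NF nodes: {0:C, 1:C, 2:B}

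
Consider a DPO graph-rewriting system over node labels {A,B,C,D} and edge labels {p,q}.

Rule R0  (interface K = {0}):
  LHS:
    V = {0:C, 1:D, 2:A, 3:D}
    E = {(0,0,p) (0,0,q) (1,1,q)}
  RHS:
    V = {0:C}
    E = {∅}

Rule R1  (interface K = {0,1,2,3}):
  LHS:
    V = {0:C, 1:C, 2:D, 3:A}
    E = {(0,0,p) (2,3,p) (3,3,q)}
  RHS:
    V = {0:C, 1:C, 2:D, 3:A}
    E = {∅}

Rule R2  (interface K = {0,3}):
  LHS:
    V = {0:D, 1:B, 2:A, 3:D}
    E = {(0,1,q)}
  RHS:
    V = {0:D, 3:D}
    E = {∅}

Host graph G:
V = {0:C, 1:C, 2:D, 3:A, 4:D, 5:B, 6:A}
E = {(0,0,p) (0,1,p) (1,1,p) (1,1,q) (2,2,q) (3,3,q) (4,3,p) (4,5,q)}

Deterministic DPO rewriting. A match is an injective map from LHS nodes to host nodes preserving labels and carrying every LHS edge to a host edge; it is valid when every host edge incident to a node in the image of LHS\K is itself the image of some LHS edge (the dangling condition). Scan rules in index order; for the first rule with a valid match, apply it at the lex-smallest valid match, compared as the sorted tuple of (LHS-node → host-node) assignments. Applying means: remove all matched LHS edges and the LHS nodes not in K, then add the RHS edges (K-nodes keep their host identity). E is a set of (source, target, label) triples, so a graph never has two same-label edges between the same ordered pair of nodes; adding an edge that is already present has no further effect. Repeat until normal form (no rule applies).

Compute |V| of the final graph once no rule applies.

Answer: 2

Rewrite trace:
initial: |V|=7 |E|=8  E = 0-p->0 0-p->1 1-p->1 1-q->1 2-q->2 3-q->3 4-p->3 4-q->5
step 1: apply R1 at {0↦0, 1↦1, 2↦4, 3↦3}  → |V|=7 |E|=5  E = 0-p->1 1-p->1 1-q->1 2-q->2 4-q->5
step 2: apply R2 at {0↦4, 1↦5, 2↦3, 3↦2}  → |V|=5 |E|=4  E = 0-p->1 1-p->1 1-q->1 2-q->2
step 3: apply R0 at {0↦1, 1↦2, 2↦6, 3↦4}  → |V|=2 |E|=1  E = 0-p->1
normal form: no rule applies after step 3
NF nodes: {0:C, 1:C}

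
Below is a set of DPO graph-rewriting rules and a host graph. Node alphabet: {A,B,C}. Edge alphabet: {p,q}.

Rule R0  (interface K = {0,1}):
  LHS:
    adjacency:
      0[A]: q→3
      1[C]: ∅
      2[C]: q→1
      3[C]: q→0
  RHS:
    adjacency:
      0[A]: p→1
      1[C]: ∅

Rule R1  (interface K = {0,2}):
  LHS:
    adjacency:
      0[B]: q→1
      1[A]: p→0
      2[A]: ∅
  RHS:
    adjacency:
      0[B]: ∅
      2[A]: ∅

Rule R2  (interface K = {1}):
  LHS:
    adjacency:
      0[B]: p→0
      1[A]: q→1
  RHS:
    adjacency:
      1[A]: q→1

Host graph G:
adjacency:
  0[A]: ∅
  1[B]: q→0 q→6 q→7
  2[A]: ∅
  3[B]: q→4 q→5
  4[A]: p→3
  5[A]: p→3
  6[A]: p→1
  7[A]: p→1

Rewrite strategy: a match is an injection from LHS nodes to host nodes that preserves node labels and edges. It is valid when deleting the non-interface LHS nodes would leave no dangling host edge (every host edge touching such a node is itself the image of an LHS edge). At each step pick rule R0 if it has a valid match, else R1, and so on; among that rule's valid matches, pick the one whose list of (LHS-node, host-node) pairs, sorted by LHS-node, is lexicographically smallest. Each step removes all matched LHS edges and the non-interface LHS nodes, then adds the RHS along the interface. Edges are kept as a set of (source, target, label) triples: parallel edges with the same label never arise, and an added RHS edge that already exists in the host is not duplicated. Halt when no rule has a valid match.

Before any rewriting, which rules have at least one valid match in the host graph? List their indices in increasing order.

R0: no valid match — LHS pattern not found
R1: 20 valid matches — {0↦1, 1↦6, 2↦0}, {0↦1, 1↦6, 2↦2}, {0↦1, 1↦6, 2↦4} (+17 more)
R2: no valid match — LHS pattern not found

Answer: [R1]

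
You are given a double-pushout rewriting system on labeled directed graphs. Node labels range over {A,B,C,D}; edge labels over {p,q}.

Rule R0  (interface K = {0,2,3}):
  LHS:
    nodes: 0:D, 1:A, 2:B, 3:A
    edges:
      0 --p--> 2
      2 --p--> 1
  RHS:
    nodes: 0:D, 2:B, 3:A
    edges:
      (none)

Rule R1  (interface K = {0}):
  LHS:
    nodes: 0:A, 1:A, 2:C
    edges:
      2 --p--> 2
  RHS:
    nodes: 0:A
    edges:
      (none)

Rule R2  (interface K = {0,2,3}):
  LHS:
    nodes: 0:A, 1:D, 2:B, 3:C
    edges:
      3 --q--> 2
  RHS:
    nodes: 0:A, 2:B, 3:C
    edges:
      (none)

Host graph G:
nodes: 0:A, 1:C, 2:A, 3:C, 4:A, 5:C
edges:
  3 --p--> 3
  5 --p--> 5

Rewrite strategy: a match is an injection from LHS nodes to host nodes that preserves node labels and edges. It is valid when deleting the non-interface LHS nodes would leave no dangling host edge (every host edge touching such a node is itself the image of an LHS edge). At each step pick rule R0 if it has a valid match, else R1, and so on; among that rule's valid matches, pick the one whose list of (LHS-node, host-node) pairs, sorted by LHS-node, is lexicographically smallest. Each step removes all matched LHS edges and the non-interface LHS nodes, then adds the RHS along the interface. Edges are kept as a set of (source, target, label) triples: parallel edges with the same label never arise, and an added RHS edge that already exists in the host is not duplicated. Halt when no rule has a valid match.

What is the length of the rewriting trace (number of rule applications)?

Answer: 2

Rewrite trace:
initial: |V|=6 |E|=2  E = 3-p->3 5-p->5
step 1: apply R1 at {0↦0, 1↦2, 2↦3}  → |V|=4 |E|=1  E = 5-p->5
step 2: apply R1 at {0↦0, 1↦4, 2↦5}  → |V|=2 |E|=0  E = ∅
halt: no rule applies after step 2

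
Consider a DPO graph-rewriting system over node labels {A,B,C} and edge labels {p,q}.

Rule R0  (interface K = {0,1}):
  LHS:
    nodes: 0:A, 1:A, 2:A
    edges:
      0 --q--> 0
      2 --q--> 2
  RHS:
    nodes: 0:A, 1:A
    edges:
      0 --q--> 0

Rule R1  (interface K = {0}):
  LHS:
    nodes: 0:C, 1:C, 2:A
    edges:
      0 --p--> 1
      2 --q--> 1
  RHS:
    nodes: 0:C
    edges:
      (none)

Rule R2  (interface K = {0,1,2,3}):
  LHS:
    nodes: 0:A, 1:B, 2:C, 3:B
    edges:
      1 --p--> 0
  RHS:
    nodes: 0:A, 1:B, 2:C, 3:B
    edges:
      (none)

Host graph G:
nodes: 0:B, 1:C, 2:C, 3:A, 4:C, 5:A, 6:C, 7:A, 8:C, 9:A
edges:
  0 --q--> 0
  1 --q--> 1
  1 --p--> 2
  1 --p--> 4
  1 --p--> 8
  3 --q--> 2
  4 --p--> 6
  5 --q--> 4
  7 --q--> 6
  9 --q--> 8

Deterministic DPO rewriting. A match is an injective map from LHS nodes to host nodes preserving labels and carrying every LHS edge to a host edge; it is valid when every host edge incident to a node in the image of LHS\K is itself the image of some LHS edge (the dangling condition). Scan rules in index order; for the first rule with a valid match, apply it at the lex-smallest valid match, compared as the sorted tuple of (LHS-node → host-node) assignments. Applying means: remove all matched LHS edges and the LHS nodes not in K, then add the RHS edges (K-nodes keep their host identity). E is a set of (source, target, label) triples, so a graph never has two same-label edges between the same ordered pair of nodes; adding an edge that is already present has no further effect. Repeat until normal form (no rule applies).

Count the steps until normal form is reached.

Answer: 4

Derivation:
start.  V:10 E:10  edges: 0-q->0 1-q->1 1-p->2 1-p->4 1-p->8 3-q->2 4-p->6 5-q->4 7-q->6 9-q->8
1. fire R1 via {0↦1, 1↦2, 2↦3}  →  V:8 E:8  edges: 0-q->0 1-q->1 1-p->4 1-p->8 4-p->6 5-q->4 7-q->6 9-q->8
2. fire R1 via {0↦1, 1↦8, 2↦9}  →  V:6 E:6  edges: 0-q->0 1-q->1 1-p->4 4-p->6 5-q->4 7-q->6
3. fire R1 via {0↦4, 1↦6, 2↦7}  →  V:4 E:4  edges: 0-q->0 1-q->1 1-p->4 5-q->4
4. fire R1 via {0↦1, 1↦4, 2↦5}  →  V:2 E:2  edges: 0-q->0 1-q->1
final graph: no rule applies after step 4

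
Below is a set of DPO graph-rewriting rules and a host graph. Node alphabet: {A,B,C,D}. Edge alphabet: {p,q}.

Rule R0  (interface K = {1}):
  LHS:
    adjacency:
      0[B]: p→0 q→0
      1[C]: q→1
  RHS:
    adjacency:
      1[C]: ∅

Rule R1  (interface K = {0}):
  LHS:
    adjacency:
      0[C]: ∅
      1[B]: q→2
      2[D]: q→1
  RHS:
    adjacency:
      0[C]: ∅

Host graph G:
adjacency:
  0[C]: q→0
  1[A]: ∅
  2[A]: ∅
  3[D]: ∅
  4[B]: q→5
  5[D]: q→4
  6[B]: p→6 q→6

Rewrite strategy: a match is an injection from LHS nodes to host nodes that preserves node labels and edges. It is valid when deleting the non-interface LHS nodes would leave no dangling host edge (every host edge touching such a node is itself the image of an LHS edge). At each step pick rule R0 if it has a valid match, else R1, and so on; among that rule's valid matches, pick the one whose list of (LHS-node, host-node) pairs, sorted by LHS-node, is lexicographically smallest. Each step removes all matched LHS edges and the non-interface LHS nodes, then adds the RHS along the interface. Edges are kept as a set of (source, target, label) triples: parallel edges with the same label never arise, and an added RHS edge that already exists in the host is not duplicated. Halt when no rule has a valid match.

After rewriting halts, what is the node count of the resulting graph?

Answer: 4

Derivation:
initial: |V|=7 |E|=5  E = 0-q->0 4-q->5 5-q->4 6-p->6 6-q->6
step 1: apply R0 at {0↦6, 1↦0}  → |V|=6 |E|=2  E = 4-q->5 5-q->4
step 2: apply R1 at {0↦0, 1↦4, 2↦5}  → |V|=4 |E|=0  E = ∅
halt: no rule applies after step 2
NF nodes: {0:C, 1:A, 2:A, 3:D}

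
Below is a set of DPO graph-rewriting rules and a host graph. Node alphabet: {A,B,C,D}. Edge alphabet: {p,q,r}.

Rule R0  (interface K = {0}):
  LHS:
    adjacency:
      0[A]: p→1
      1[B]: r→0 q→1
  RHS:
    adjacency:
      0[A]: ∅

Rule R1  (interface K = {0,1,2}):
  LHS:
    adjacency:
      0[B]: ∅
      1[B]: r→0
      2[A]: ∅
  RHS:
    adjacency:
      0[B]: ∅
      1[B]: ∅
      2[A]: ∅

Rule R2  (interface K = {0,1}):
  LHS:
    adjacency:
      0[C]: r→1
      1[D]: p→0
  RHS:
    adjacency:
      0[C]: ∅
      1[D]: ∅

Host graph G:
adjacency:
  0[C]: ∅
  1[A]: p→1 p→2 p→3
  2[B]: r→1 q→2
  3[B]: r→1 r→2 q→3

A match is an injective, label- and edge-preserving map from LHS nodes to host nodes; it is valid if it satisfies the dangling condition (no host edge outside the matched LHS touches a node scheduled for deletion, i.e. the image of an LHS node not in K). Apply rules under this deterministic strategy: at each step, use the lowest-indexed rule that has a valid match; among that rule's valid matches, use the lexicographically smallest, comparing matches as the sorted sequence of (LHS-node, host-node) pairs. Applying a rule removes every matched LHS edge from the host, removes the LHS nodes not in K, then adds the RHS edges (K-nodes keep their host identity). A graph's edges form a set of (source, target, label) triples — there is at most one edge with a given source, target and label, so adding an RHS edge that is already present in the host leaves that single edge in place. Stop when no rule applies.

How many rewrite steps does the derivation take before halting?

[0] host  ⇒  4 nodes, 8 edges  {1-p->1 1-p->2 1-p->3 2-r->1 2-q->2 3-r->1 3-r->2 3-q->3}
[1] R1 @ {0↦2, 1↦3, 2↦1}  ⇒  4 nodes, 7 edges  {1-p->1 1-p->2 1-p->3 2-r->1 2-q->2 3-r->1 3-q->3}
[2] R0 @ {0↦1, 1↦2}  ⇒  3 nodes, 4 edges  {1-p->1 1-p->3 3-r->1 3-q->3}
[3] R0 @ {0↦1, 1↦3}  ⇒  2 nodes, 1 edges  {1-p->1}
final graph: no rule applies after step 3

Answer: 3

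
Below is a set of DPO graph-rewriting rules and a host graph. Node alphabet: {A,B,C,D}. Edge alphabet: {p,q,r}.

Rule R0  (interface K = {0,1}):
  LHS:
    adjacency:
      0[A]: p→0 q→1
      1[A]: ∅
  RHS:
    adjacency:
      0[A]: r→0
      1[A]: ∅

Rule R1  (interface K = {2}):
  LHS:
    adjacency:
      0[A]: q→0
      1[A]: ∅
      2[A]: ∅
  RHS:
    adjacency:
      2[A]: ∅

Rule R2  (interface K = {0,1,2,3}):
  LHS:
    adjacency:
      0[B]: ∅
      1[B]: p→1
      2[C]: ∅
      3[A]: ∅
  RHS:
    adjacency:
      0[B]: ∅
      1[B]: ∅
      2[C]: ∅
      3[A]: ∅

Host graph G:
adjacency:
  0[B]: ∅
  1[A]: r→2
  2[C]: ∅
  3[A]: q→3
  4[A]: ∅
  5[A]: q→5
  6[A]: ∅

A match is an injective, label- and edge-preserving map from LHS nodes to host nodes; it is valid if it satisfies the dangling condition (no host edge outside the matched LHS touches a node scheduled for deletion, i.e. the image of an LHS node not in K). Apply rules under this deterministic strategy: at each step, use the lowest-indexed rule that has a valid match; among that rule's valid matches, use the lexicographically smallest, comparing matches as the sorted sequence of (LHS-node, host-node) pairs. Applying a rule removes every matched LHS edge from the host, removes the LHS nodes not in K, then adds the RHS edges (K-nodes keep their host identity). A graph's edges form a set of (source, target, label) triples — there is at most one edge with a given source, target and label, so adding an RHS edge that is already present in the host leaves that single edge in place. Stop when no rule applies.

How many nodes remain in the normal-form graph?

Answer: 3

Derivation:
start.  V:7 E:3  edges: 1-r->2 3-q->3 5-q->5
1. fire R1 via {0↦3, 1↦4, 2↦1}  →  V:5 E:2  edges: 1-r->2 5-q->5
2. fire R1 via {0↦5, 1↦6, 2↦1}  →  V:3 E:1  edges: 1-r->2
final graph: no rule applies after step 2
NF nodes: {0:B, 1:A, 2:C}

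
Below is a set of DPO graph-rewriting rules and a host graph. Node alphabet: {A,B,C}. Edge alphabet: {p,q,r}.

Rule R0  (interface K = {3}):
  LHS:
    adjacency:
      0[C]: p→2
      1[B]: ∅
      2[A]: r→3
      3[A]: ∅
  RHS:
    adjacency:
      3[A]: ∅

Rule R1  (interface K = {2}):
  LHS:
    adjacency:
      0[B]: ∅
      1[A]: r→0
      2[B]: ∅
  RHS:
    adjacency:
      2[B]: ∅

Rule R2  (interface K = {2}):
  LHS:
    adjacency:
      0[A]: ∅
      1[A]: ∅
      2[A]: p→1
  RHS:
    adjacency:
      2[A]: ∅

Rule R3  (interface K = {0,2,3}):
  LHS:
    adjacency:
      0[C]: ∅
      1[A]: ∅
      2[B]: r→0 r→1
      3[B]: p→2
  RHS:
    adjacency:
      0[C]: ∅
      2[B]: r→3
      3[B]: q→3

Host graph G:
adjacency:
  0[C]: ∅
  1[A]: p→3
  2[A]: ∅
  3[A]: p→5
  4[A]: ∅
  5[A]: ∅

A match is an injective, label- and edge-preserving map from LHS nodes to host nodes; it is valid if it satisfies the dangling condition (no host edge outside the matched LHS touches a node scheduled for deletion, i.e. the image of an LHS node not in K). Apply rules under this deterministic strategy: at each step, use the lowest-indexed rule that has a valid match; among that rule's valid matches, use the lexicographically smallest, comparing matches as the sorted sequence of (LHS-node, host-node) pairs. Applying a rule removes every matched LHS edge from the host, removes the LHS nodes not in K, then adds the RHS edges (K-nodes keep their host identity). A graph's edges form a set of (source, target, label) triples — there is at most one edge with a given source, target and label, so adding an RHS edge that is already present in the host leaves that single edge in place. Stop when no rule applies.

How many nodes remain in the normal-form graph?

Answer: 2

Rewrite trace:
initial: |V|=6 |E|=2  E = 1-p->3 3-p->5
step 1: apply R2 at {0↦2, 1↦5, 2↦3}  → |V|=4 |E|=1  E = 1-p->3
step 2: apply R2 at {0↦4, 1↦3, 2↦1}  → |V|=2 |E|=0  E = ∅
halt: no rule applies after step 2
NF nodes: {0:C, 1:A}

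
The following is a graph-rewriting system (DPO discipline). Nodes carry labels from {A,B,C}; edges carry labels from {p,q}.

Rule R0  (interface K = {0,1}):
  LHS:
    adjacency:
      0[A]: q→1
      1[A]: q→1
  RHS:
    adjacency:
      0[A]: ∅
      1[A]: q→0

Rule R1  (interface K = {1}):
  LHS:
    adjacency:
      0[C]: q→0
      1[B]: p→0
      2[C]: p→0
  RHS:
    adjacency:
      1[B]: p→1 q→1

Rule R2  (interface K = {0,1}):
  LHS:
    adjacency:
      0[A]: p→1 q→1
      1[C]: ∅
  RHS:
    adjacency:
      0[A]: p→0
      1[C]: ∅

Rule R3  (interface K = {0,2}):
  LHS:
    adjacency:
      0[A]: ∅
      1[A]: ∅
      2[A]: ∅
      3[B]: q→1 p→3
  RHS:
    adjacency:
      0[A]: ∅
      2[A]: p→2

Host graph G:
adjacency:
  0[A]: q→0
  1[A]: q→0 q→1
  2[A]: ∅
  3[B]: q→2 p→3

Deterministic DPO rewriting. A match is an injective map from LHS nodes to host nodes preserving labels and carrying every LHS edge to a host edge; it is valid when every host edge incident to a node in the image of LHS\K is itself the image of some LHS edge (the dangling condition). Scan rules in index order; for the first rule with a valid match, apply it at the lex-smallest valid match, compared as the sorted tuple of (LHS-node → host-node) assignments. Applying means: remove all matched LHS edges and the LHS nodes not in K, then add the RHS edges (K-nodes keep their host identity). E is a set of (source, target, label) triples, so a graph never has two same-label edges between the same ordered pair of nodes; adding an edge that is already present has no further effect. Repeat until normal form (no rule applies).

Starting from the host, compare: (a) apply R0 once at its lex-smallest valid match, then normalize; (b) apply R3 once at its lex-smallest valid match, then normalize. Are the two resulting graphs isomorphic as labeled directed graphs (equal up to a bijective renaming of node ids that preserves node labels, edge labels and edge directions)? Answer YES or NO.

branch R0-first: apply at {0↦1, 1↦0} → |E|=4, then 2 more step(s) → NF |V|=2 |E|=2 V={0:A, 1:A} E=1-q->0 1-p->1
branch R3-first: apply at {0↦0, 1↦2, 2↦1, 3↦3} → |E|=4, then 2 more step(s) → NF |V|=2 |E|=2 V={0:A, 1:A} E=1-q->0 1-p->1
graphs isomorphic (equal up to label-preserving node renaming)

Answer: YES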